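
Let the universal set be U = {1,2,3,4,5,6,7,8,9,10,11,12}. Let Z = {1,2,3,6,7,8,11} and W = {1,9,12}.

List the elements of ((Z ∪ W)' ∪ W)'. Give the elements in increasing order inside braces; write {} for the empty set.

Z ∪ W = {1,2,3,6,7,8,9,11,12}
(Z ∪ W)' = {4,5,10}
(Z ∪ W)' ∪ W = {1,4,5,9,10,12}
((Z ∪ W)' ∪ W)' = {2,3,6,7,8,11}

{2,3,6,7,8,11}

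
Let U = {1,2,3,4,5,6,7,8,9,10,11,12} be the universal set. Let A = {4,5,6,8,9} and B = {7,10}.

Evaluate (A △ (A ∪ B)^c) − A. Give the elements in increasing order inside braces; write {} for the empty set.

A ∪ B = {4,5,6,7,8,9,10}
(A ∪ B)^c = {1,2,3,11,12}
A △ (A ∪ B)^c = {1,2,3,4,5,6,8,9,11,12}
(A △ (A ∪ B)^c) − A = {1,2,3,11,12}

{1,2,3,11,12}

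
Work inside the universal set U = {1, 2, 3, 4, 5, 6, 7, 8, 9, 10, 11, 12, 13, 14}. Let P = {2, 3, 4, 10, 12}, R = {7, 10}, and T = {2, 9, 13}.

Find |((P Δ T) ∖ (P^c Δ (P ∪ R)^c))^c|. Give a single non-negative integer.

P Δ T = {3, 4, 9, 10, 12, 13}
P^c = {1, 5, 6, 7, 8, 9, 11, 13, 14}
P ∪ R = {2, 3, 4, 7, 10, 12}
(P ∪ R)^c = {1, 5, 6, 8, 9, 11, 13, 14}
P^c Δ (P ∪ R)^c = {7}
(P Δ T) ∖ (P^c Δ (P ∪ R)^c) = {3, 4, 9, 10, 12, 13}
((P Δ T) ∖ (P^c Δ (P ∪ R)^c))^c = {1, 2, 5, 6, 7, 8, 11, 14}
|((P Δ T) ∖ (P^c Δ (P ∪ R)^c))^c| = 8

8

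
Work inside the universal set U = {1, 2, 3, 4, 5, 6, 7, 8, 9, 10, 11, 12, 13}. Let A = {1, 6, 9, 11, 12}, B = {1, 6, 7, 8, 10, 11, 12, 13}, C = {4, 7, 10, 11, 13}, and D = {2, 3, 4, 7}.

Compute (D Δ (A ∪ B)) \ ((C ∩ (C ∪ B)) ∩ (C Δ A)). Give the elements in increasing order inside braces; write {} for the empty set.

{1, 2, 3, 6, 8, 9, 11, 12}

A ∪ B = {1, 6, 7, 8, 9, 10, 11, 12, 13}
D Δ (A ∪ B) = {1, 2, 3, 4, 6, 8, 9, 10, 11, 12, 13}
C ∪ B = {1, 4, 6, 7, 8, 10, 11, 12, 13}
C ∩ (C ∪ B) = {4, 7, 10, 11, 13}
C Δ A = {1, 4, 6, 7, 9, 10, 12, 13}
(C ∩ (C ∪ B)) ∩ (C Δ A) = {4, 7, 10, 13}
(D Δ (A ∪ B)) \ ((C ∩ (C ∪ B)) ∩ (C Δ A)) = {1, 2, 3, 6, 8, 9, 11, 12}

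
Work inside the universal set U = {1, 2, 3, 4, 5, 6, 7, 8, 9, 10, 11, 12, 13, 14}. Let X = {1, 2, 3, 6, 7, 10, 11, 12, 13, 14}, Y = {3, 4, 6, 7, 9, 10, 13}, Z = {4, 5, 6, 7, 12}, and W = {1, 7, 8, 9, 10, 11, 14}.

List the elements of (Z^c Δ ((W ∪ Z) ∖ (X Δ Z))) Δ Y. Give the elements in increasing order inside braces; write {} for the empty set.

Z^c = {1, 2, 3, 8, 9, 10, 11, 13, 14}
W ∪ Z = {1, 4, 5, 6, 7, 8, 9, 10, 11, 12, 14}
X Δ Z = {1, 2, 3, 4, 5, 10, 11, 13, 14}
(W ∪ Z) ∖ (X Δ Z) = {6, 7, 8, 9, 12}
Z^c Δ ((W ∪ Z) ∖ (X Δ Z)) = {1, 2, 3, 6, 7, 10, 11, 12, 13, 14}
(Z^c Δ ((W ∪ Z) ∖ (X Δ Z))) Δ Y = {1, 2, 4, 9, 11, 12, 14}

{1, 2, 4, 9, 11, 12, 14}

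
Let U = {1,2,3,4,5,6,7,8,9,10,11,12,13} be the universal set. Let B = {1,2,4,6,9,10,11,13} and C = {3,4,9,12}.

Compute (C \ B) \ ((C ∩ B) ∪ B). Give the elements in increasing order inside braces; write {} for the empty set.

{3,12}

C \ B = {3,12}
C ∩ B = {4,9}
(C ∩ B) ∪ B = {1,2,4,6,9,10,11,13}
(C \ B) \ ((C ∩ B) ∪ B) = {3,12}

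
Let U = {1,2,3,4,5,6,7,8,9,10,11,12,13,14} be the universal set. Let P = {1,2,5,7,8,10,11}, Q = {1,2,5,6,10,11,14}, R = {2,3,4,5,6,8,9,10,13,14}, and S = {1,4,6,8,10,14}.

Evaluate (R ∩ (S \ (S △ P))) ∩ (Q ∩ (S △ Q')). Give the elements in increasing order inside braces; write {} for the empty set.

{10}

S △ P = {2,4,5,6,7,11,14}
S \ (S △ P) = {1,8,10}
R ∩ (S \ (S △ P)) = {8,10}
Q' = {3,4,7,8,9,12,13}
S △ Q' = {1,3,6,7,9,10,12,13,14}
Q ∩ (S △ Q') = {1,6,10,14}
(R ∩ (S \ (S △ P))) ∩ (Q ∩ (S △ Q')) = {10}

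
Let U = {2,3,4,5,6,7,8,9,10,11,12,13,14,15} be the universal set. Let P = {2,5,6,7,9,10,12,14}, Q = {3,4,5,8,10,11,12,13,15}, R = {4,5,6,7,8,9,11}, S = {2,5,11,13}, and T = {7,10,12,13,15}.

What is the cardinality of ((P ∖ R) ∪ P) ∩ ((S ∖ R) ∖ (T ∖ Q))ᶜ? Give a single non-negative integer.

P ∖ R = {2,10,12,14}
(P ∖ R) ∪ P = {2,5,6,7,9,10,12,14}
S ∖ R = {2,13}
T ∖ Q = {7}
(S ∖ R) ∖ (T ∖ Q) = {2,13}
((S ∖ R) ∖ (T ∖ Q))ᶜ = {3,4,5,6,7,8,9,10,11,12,14,15}
((P ∖ R) ∪ P) ∩ ((S ∖ R) ∖ (T ∖ Q))ᶜ = {5,6,7,9,10,12,14}
|((P ∖ R) ∪ P) ∩ ((S ∖ R) ∖ (T ∖ Q))ᶜ| = 7

7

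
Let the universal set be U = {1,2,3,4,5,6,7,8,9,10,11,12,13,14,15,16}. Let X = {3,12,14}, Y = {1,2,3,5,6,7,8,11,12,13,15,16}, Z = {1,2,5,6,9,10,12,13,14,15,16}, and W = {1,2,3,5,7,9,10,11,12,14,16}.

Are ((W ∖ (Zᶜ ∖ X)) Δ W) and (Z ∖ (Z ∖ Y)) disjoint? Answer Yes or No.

Zᶜ = {3,4,7,8,11}
Zᶜ ∖ X = {4,7,8,11}
W ∖ (Zᶜ ∖ X) = {1,2,3,5,9,10,12,14,16}
(W ∖ (Zᶜ ∖ X)) Δ W = {7,11}
Z ∖ Y = {9,10,14}
Z ∖ (Z ∖ Y) = {1,2,5,6,12,13,15,16}
{7,11} and {1,2,5,6,12,13,15,16} share no elements.

Yes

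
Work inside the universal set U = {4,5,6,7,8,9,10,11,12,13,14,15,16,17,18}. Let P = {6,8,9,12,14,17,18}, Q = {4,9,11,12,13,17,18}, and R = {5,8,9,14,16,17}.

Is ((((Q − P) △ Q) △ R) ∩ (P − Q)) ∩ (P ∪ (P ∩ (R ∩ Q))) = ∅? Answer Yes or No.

No

Q − P = {4,11,13}
(Q − P) △ Q = {9,12,17,18}
((Q − P) △ Q) △ R = {5,8,12,14,16,18}
P − Q = {6,8,14}
(((Q − P) △ Q) △ R) ∩ (P − Q) = {8,14}
R ∩ Q = {9,17}
P ∩ (R ∩ Q) = {9,17}
P ∪ (P ∩ (R ∩ Q)) = {6,8,9,12,14,17,18}
8 lies in both, so they are not disjoint.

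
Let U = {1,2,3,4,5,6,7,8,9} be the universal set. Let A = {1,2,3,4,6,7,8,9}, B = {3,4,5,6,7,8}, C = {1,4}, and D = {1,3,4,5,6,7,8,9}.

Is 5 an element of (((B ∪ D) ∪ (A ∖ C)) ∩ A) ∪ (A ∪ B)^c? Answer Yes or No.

No

5 ∈ B and 5 ∈ D, so 5 ∈ B ∪ D
5 ∉ A and 5 ∉ C, so 5 ∉ A ∖ C
5 ∈ (B ∪ D) and 5 ∉ (A ∖ C), so 5 ∈ (B ∪ D) ∪ (A ∖ C)
5 ∈ ((B ∪ D) ∪ (A ∖ C)) and 5 ∉ A, so 5 ∉ ((B ∪ D) ∪ (A ∖ C)) ∩ A
5 ∉ A and 5 ∈ B, so 5 ∈ A ∪ B
5 ∉ (A ∪ B)^c since 5 ∈ (A ∪ B)
5 ∉ (((B ∪ D) ∪ (A ∖ C)) ∩ A) and 5 ∉ (A ∪ B)^c, so 5 ∉ (((B ∪ D) ∪ (A ∖ C)) ∩ A) ∪ (A ∪ B)^c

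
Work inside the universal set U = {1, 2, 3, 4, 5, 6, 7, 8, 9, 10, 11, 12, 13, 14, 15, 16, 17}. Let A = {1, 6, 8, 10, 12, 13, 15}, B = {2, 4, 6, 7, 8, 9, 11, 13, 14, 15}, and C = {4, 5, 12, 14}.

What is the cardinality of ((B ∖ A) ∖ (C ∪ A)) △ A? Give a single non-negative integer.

B ∖ A = {2, 4, 7, 9, 11, 14}
C ∪ A = {1, 4, 5, 6, 8, 10, 12, 13, 14, 15}
(B ∖ A) ∖ (C ∪ A) = {2, 7, 9, 11}
((B ∖ A) ∖ (C ∪ A)) △ A = {1, 2, 6, 7, 8, 9, 10, 11, 12, 13, 15}
|((B ∖ A) ∖ (C ∪ A)) △ A| = 11

11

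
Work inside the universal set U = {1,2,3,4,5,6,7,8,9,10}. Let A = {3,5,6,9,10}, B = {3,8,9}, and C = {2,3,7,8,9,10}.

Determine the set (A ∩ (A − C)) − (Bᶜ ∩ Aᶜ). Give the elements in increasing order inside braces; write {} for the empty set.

A − C = {5,6}
A ∩ (A − C) = {5,6}
Bᶜ = {1,2,4,5,6,7,10}
Aᶜ = {1,2,4,7,8}
Bᶜ ∩ Aᶜ = {1,2,4,7}
(A ∩ (A − C)) − (Bᶜ ∩ Aᶜ) = {5,6}

{5,6}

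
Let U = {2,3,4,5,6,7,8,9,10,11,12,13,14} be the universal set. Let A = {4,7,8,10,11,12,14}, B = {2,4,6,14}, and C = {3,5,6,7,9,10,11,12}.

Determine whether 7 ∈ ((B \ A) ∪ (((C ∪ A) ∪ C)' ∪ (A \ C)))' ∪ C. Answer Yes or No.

Yes

7 ∉ B and 7 ∈ A, so 7 ∉ B \ A
7 ∈ C and 7 ∈ A, so 7 ∈ C ∪ A
7 ∈ (C ∪ A) and 7 ∈ C, so 7 ∈ (C ∪ A) ∪ C
7 ∉ ((C ∪ A) ∪ C)' since 7 ∈ ((C ∪ A) ∪ C)
7 ∈ A and 7 ∈ C, so 7 ∉ A \ C
7 ∉ ((C ∪ A) ∪ C)' and 7 ∉ (A \ C), so 7 ∉ ((C ∪ A) ∪ C)' ∪ (A \ C)
7 ∉ (B \ A) and 7 ∉ (((C ∪ A) ∪ C)' ∪ (A \ C)), so 7 ∉ (B \ A) ∪ (((C ∪ A) ∪ C)' ∪ (A \ C))
7 ∈ ((B \ A) ∪ (((C ∪ A) ∪ C)' ∪ (A \ C)))' since 7 ∉ ((B \ A) ∪ (((C ∪ A) ∪ C)' ∪ (A \ C)))
7 ∈ ((B \ A) ∪ (((C ∪ A) ∪ C)' ∪ (A \ C)))' and 7 ∈ C, so 7 ∈ ((B \ A) ∪ (((C ∪ A) ∪ C)' ∪ (A \ C)))' ∪ C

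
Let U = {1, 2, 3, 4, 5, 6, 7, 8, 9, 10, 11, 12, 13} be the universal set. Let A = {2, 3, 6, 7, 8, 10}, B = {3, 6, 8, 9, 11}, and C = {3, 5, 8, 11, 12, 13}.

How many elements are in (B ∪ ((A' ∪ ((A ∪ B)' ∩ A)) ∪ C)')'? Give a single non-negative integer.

A' = {1, 4, 5, 9, 11, 12, 13}
A ∪ B = {2, 3, 6, 7, 8, 9, 10, 11}
(A ∪ B)' = {1, 4, 5, 12, 13}
(A ∪ B)' ∩ A = {}
A' ∪ ((A ∪ B)' ∩ A) = {1, 4, 5, 9, 11, 12, 13}
(A' ∪ ((A ∪ B)' ∩ A)) ∪ C = {1, 3, 4, 5, 8, 9, 11, 12, 13}
((A' ∪ ((A ∪ B)' ∩ A)) ∪ C)' = {2, 6, 7, 10}
B ∪ ((A' ∪ ((A ∪ B)' ∩ A)) ∪ C)' = {2, 3, 6, 7, 8, 9, 10, 11}
(B ∪ ((A' ∪ ((A ∪ B)' ∩ A)) ∪ C)')' = {1, 4, 5, 12, 13}
|(B ∪ ((A' ∪ ((A ∪ B)' ∩ A)) ∪ C)')'| = 5

5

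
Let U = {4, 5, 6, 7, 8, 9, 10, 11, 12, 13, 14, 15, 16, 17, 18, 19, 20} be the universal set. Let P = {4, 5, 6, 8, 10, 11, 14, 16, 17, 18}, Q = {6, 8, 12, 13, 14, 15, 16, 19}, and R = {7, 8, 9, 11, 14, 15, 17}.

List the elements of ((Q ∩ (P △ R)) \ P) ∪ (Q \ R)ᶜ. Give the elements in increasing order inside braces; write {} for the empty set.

{4, 5, 7, 8, 9, 10, 11, 14, 15, 17, 18, 20}

P △ R = {4, 5, 6, 7, 9, 10, 15, 16, 18}
Q ∩ (P △ R) = {6, 15, 16}
(Q ∩ (P △ R)) \ P = {15}
Q \ R = {6, 12, 13, 16, 19}
(Q \ R)ᶜ = {4, 5, 7, 8, 9, 10, 11, 14, 15, 17, 18, 20}
((Q ∩ (P △ R)) \ P) ∪ (Q \ R)ᶜ = {4, 5, 7, 8, 9, 10, 11, 14, 15, 17, 18, 20}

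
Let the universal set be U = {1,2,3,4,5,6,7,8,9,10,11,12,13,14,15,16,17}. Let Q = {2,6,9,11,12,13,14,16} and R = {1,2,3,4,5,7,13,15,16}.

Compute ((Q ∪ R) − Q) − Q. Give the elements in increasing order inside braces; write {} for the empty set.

Q ∪ R = {1,2,3,4,5,6,7,9,11,12,13,14,15,16}
(Q ∪ R) − Q = {1,3,4,5,7,15}
((Q ∪ R) − Q) − Q = {1,3,4,5,7,15}

{1,3,4,5,7,15}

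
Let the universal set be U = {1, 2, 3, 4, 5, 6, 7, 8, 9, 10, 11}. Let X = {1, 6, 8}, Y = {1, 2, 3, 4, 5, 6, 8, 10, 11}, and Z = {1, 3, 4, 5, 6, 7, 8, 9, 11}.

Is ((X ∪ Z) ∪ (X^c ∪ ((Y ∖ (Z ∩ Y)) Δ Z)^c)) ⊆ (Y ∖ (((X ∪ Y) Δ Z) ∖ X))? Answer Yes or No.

No

X ∪ Z = {1, 3, 4, 5, 6, 7, 8, 9, 11}
X^c = {2, 3, 4, 5, 7, 9, 10, 11}
Z ∩ Y = {1, 3, 4, 5, 6, 8, 11}
Y ∖ (Z ∩ Y) = {2, 10}
(Y ∖ (Z ∩ Y)) Δ Z = {1, 2, 3, 4, 5, 6, 7, 8, 9, 10, 11}
((Y ∖ (Z ∩ Y)) Δ Z)^c = {}
X^c ∪ ((Y ∖ (Z ∩ Y)) Δ Z)^c = {2, 3, 4, 5, 7, 9, 10, 11}
(X ∪ Z) ∪ (X^c ∪ ((Y ∖ (Z ∩ Y)) Δ Z)^c) = {1, 2, 3, 4, 5, 6, 7, 8, 9, 10, 11}
X ∪ Y = {1, 2, 3, 4, 5, 6, 8, 10, 11}
(X ∪ Y) Δ Z = {2, 7, 9, 10}
((X ∪ Y) Δ Z) ∖ X = {2, 7, 9, 10}
Y ∖ (((X ∪ Y) Δ Z) ∖ X) = {1, 3, 4, 5, 6, 8, 11}
2 ∈ (X ∪ Z) ∪ (X^c ∪ ((Y ∖ (Z ∩ Y)) Δ Z)^c) but 2 ∉ Y ∖ (((X ∪ Y) Δ Z) ∖ X), so the inclusion fails.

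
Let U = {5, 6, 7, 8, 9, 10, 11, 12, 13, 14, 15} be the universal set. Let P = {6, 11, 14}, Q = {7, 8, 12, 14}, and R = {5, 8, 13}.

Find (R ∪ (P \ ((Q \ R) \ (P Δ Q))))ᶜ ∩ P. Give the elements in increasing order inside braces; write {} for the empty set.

Q \ R = {7, 12, 14}
P Δ Q = {6, 7, 8, 11, 12}
(Q \ R) \ (P Δ Q) = {14}
P \ ((Q \ R) \ (P Δ Q)) = {6, 11}
R ∪ (P \ ((Q \ R) \ (P Δ Q))) = {5, 6, 8, 11, 13}
(R ∪ (P \ ((Q \ R) \ (P Δ Q))))ᶜ = {7, 9, 10, 12, 14, 15}
(R ∪ (P \ ((Q \ R) \ (P Δ Q))))ᶜ ∩ P = {14}

{14}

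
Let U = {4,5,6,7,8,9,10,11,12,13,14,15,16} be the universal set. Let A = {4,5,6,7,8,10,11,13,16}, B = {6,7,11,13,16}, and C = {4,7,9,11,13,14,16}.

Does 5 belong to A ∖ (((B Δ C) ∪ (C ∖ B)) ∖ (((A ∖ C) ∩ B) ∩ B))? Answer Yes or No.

5 ∉ B and 5 ∉ C, so 5 ∉ B Δ C
5 ∉ C and 5 ∉ B, so 5 ∉ C ∖ B
5 ∉ (B Δ C) and 5 ∉ (C ∖ B), so 5 ∉ (B Δ C) ∪ (C ∖ B)
5 ∈ A and 5 ∉ C, so 5 ∈ A ∖ C
5 ∈ (A ∖ C) and 5 ∉ B, so 5 ∉ (A ∖ C) ∩ B
5 ∉ ((A ∖ C) ∩ B) and 5 ∉ B, so 5 ∉ ((A ∖ C) ∩ B) ∩ B
5 ∉ ((B Δ C) ∪ (C ∖ B)) and 5 ∉ (((A ∖ C) ∩ B) ∩ B), so 5 ∉ ((B Δ C) ∪ (C ∖ B)) ∖ (((A ∖ C) ∩ B) ∩ B)
5 ∈ A and 5 ∉ (((B Δ C) ∪ (C ∖ B)) ∖ (((A ∖ C) ∩ B) ∩ B)), so 5 ∈ A ∖ (((B Δ C) ∪ (C ∖ B)) ∖ (((A ∖ C) ∩ B) ∩ B))

Yes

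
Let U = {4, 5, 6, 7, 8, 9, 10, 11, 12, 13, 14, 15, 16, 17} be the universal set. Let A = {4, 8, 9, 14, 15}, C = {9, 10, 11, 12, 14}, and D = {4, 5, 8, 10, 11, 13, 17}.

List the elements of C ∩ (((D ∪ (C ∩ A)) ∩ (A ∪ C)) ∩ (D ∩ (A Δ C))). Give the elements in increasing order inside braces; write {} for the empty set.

{10, 11}

C ∩ A = {9, 14}
D ∪ (C ∩ A) = {4, 5, 8, 9, 10, 11, 13, 14, 17}
A ∪ C = {4, 8, 9, 10, 11, 12, 14, 15}
(D ∪ (C ∩ A)) ∩ (A ∪ C) = {4, 8, 9, 10, 11, 14}
A Δ C = {4, 8, 10, 11, 12, 15}
D ∩ (A Δ C) = {4, 8, 10, 11}
((D ∪ (C ∩ A)) ∩ (A ∪ C)) ∩ (D ∩ (A Δ C)) = {4, 8, 10, 11}
C ∩ (((D ∪ (C ∩ A)) ∩ (A ∪ C)) ∩ (D ∩ (A Δ C))) = {10, 11}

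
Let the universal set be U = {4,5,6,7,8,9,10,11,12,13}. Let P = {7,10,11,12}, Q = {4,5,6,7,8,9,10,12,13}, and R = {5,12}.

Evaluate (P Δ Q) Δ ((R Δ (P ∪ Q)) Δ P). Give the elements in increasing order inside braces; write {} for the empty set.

{5,11,12}

P Δ Q = {4,5,6,8,9,11,13}
P ∪ Q = {4,5,6,7,8,9,10,11,12,13}
R Δ (P ∪ Q) = {4,6,7,8,9,10,11,13}
(R Δ (P ∪ Q)) Δ P = {4,6,8,9,12,13}
(P Δ Q) Δ ((R Δ (P ∪ Q)) Δ P) = {5,11,12}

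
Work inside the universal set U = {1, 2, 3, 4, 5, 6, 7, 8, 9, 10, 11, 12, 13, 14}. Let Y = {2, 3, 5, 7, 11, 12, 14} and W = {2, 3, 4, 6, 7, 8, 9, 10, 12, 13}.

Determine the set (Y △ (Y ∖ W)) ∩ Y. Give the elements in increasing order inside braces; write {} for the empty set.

Y ∖ W = {5, 11, 14}
Y △ (Y ∖ W) = {2, 3, 7, 12}
(Y △ (Y ∖ W)) ∩ Y = {2, 3, 7, 12}

{2, 3, 7, 12}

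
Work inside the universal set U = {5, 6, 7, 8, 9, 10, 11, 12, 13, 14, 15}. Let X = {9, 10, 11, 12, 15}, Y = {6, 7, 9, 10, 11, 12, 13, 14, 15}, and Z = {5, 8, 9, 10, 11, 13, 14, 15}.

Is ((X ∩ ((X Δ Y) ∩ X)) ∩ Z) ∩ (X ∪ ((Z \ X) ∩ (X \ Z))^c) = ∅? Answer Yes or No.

X Δ Y = {6, 7, 13, 14}
(X Δ Y) ∩ X = {}
X ∩ ((X Δ Y) ∩ X) = {}
(X ∩ ((X Δ Y) ∩ X)) ∩ Z = {}
Z \ X = {5, 8, 13, 14}
X \ Z = {12}
(Z \ X) ∩ (X \ Z) = {}
((Z \ X) ∩ (X \ Z))^c = {5, 6, 7, 8, 9, 10, 11, 12, 13, 14, 15}
X ∪ ((Z \ X) ∩ (X \ Z))^c = {5, 6, 7, 8, 9, 10, 11, 12, 13, 14, 15}
{} and {5, 6, 7, 8, 9, 10, 11, 12, 13, 14, 15} share no elements.

Yes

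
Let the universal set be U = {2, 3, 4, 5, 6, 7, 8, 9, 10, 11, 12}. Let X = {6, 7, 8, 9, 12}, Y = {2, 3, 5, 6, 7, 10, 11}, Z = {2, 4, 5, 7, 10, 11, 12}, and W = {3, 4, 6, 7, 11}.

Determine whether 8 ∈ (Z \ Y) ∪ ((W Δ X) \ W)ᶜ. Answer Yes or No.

8 ∉ Z and 8 ∉ Y, so 8 ∉ Z \ Y
8 ∉ W and 8 ∈ X, so 8 ∈ W Δ X
8 ∈ (W Δ X) and 8 ∉ W, so 8 ∈ (W Δ X) \ W
8 ∉ ((W Δ X) \ W)ᶜ since 8 ∈ ((W Δ X) \ W)
8 ∉ (Z \ Y) and 8 ∉ ((W Δ X) \ W)ᶜ, so 8 ∉ (Z \ Y) ∪ ((W Δ X) \ W)ᶜ

No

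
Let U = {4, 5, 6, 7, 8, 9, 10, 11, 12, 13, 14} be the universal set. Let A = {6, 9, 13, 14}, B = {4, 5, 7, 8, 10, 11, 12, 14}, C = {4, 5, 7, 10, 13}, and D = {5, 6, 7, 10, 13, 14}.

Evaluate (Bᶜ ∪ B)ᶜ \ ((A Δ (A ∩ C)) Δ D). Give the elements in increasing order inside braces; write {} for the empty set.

Bᶜ = {6, 9, 13}
Bᶜ ∪ B = {4, 5, 6, 7, 8, 9, 10, 11, 12, 13, 14}
(Bᶜ ∪ B)ᶜ = {}
A ∩ C = {13}
A Δ (A ∩ C) = {6, 9, 14}
(A Δ (A ∩ C)) Δ D = {5, 7, 9, 10, 13}
(Bᶜ ∪ B)ᶜ \ ((A Δ (A ∩ C)) Δ D) = {}

{}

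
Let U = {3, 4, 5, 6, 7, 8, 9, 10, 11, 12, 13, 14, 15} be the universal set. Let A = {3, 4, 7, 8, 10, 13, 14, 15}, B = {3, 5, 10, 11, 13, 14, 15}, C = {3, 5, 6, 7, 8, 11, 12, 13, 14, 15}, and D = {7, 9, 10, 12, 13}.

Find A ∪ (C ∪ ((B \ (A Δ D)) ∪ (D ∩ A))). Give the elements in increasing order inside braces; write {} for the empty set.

A Δ D = {3, 4, 8, 9, 12, 14, 15}
B \ (A Δ D) = {5, 10, 11, 13}
D ∩ A = {7, 10, 13}
(B \ (A Δ D)) ∪ (D ∩ A) = {5, 7, 10, 11, 13}
C ∪ ((B \ (A Δ D)) ∪ (D ∩ A)) = {3, 5, 6, 7, 8, 10, 11, 12, 13, 14, 15}
A ∪ (C ∪ ((B \ (A Δ D)) ∪ (D ∩ A))) = {3, 4, 5, 6, 7, 8, 10, 11, 12, 13, 14, 15}

{3, 4, 5, 6, 7, 8, 10, 11, 12, 13, 14, 15}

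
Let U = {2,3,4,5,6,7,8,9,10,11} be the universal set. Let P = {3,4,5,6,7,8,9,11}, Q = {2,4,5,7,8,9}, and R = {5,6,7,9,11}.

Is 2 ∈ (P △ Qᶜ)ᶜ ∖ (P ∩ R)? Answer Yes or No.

2 ∈ Q, so 2 ∉ Qᶜ
2 ∉ P and 2 ∉ Qᶜ, so 2 ∉ P △ Qᶜ
2 ∈ (P △ Qᶜ)ᶜ since 2 ∉ (P △ Qᶜ)
2 ∉ P and 2 ∉ R, so 2 ∉ P ∩ R
2 ∈ (P △ Qᶜ)ᶜ and 2 ∉ (P ∩ R), so 2 ∈ (P △ Qᶜ)ᶜ ∖ (P ∩ R)

Yes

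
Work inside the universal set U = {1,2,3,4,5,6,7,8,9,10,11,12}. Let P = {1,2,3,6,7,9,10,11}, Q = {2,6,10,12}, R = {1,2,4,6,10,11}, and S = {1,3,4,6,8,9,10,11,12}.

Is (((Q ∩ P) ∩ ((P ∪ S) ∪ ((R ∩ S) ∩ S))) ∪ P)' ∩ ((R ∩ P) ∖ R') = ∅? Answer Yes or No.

Q ∩ P = {2,6,10}
P ∪ S = {1,2,3,4,6,7,8,9,10,11,12}
R ∩ S = {1,4,6,10,11}
(R ∩ S) ∩ S = {1,4,6,10,11}
(P ∪ S) ∪ ((R ∩ S) ∩ S) = {1,2,3,4,6,7,8,9,10,11,12}
(Q ∩ P) ∩ ((P ∪ S) ∪ ((R ∩ S) ∩ S)) = {2,6,10}
((Q ∩ P) ∩ ((P ∪ S) ∪ ((R ∩ S) ∩ S))) ∪ P = {1,2,3,6,7,9,10,11}
(((Q ∩ P) ∩ ((P ∪ S) ∪ ((R ∩ S) ∩ S))) ∪ P)' = {4,5,8,12}
R ∩ P = {1,2,6,10,11}
R' = {3,5,7,8,9,12}
(R ∩ P) ∖ R' = {1,2,6,10,11}
{4,5,8,12} and {1,2,6,10,11} share no elements.

Yes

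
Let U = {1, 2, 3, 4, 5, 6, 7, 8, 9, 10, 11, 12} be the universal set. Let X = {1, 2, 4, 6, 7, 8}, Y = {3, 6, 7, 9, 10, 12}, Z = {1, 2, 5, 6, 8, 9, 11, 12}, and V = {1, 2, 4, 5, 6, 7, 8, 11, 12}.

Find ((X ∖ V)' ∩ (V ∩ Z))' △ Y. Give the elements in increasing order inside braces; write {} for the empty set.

X ∖ V = {}
(X ∖ V)' = {1, 2, 3, 4, 5, 6, 7, 8, 9, 10, 11, 12}
V ∩ Z = {1, 2, 5, 6, 8, 11, 12}
(X ∖ V)' ∩ (V ∩ Z) = {1, 2, 5, 6, 8, 11, 12}
((X ∖ V)' ∩ (V ∩ Z))' = {3, 4, 7, 9, 10}
((X ∖ V)' ∩ (V ∩ Z))' △ Y = {4, 6, 12}

{4, 6, 12}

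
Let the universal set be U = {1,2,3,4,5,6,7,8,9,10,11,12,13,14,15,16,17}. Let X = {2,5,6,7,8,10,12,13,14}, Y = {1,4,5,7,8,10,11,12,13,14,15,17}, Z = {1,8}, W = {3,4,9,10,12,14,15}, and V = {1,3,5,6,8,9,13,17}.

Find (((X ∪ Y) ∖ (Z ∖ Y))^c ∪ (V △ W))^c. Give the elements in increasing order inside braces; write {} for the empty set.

X ∪ Y = {1,2,4,5,6,7,8,10,11,12,13,14,15,17}
Z ∖ Y = {}
(X ∪ Y) ∖ (Z ∖ Y) = {1,2,4,5,6,7,8,10,11,12,13,14,15,17}
((X ∪ Y) ∖ (Z ∖ Y))^c = {3,9,16}
V △ W = {1,4,5,6,8,10,12,13,14,15,17}
((X ∪ Y) ∖ (Z ∖ Y))^c ∪ (V △ W) = {1,3,4,5,6,8,9,10,12,13,14,15,16,17}
(((X ∪ Y) ∖ (Z ∖ Y))^c ∪ (V △ W))^c = {2,7,11}

{2,7,11}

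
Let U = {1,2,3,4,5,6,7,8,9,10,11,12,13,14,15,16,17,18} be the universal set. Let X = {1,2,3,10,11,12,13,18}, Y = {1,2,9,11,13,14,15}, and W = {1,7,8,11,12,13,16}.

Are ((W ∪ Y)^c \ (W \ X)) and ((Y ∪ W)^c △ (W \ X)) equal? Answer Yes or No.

W ∪ Y = {1,2,7,8,9,11,12,13,14,15,16}
(W ∪ Y)^c = {3,4,5,6,10,17,18}
W \ X = {7,8,16}
(W ∪ Y)^c \ (W \ X) = {3,4,5,6,10,17,18}
Y ∪ W = {1,2,7,8,9,11,12,13,14,15,16}
(Y ∪ W)^c = {3,4,5,6,10,17,18}
(Y ∪ W)^c △ (W \ X) = {3,4,5,6,7,8,10,16,17,18}
7 ∈ (Y ∪ W)^c △ (W \ X) but 7 ∉ (W ∪ Y)^c \ (W \ X), so they differ.

No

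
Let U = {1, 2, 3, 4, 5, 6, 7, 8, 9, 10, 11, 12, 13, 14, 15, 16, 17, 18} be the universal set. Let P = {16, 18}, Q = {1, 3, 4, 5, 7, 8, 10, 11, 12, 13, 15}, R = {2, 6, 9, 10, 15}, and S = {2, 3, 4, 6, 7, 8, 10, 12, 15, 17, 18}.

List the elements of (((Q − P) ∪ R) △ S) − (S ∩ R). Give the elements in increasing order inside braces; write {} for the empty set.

{1, 5, 9, 11, 13, 17, 18}

Q − P = {1, 3, 4, 5, 7, 8, 10, 11, 12, 13, 15}
(Q − P) ∪ R = {1, 2, 3, 4, 5, 6, 7, 8, 9, 10, 11, 12, 13, 15}
((Q − P) ∪ R) △ S = {1, 5, 9, 11, 13, 17, 18}
S ∩ R = {2, 6, 10, 15}
(((Q − P) ∪ R) △ S) − (S ∩ R) = {1, 5, 9, 11, 13, 17, 18}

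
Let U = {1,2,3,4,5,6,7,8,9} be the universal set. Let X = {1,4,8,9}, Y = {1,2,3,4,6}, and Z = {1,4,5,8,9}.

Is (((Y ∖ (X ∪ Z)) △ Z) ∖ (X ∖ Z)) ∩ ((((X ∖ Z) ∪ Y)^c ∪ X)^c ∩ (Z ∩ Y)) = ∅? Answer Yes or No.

Yes

X ∪ Z = {1,4,5,8,9}
Y ∖ (X ∪ Z) = {2,3,6}
(Y ∖ (X ∪ Z)) △ Z = {1,2,3,4,5,6,8,9}
X ∖ Z = {}
((Y ∖ (X ∪ Z)) △ Z) ∖ (X ∖ Z) = {1,2,3,4,5,6,8,9}
(X ∖ Z) ∪ Y = {1,2,3,4,6}
((X ∖ Z) ∪ Y)^c = {5,7,8,9}
((X ∖ Z) ∪ Y)^c ∪ X = {1,4,5,7,8,9}
(((X ∖ Z) ∪ Y)^c ∪ X)^c = {2,3,6}
Z ∩ Y = {1,4}
(((X ∖ Z) ∪ Y)^c ∪ X)^c ∩ (Z ∩ Y) = {}
{1,2,3,4,5,6,8,9} and {} share no elements.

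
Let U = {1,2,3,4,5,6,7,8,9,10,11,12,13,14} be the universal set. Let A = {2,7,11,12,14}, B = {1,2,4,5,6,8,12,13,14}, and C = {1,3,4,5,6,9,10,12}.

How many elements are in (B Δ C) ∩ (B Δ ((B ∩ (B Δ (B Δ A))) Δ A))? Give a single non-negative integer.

B Δ C = {2,3,8,9,10,13,14}
B Δ A = {1,4,5,6,7,8,11,13}
B Δ (B Δ A) = {2,7,11,12,14}
B ∩ (B Δ (B Δ A)) = {2,12,14}
(B ∩ (B Δ (B Δ A))) Δ A = {7,11}
B Δ ((B ∩ (B Δ (B Δ A))) Δ A) = {1,2,4,5,6,7,8,11,12,13,14}
(B Δ C) ∩ (B Δ ((B ∩ (B Δ (B Δ A))) Δ A)) = {2,8,13,14}
|(B Δ C) ∩ (B Δ ((B ∩ (B Δ (B Δ A))) Δ A))| = 4

4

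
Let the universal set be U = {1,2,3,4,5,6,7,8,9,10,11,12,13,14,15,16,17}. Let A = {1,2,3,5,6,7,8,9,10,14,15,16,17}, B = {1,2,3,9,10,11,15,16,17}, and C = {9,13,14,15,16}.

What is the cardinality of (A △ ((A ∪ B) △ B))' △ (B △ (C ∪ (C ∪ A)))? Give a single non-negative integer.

2

A ∪ B = {1,2,3,5,6,7,8,9,10,11,14,15,16,17}
(A ∪ B) △ B = {5,6,7,8,14}
A △ ((A ∪ B) △ B) = {1,2,3,9,10,15,16,17}
(A △ ((A ∪ B) △ B))' = {4,5,6,7,8,11,12,13,14}
C ∪ A = {1,2,3,5,6,7,8,9,10,13,14,15,16,17}
C ∪ (C ∪ A) = {1,2,3,5,6,7,8,9,10,13,14,15,16,17}
B △ (C ∪ (C ∪ A)) = {5,6,7,8,11,13,14}
(A △ ((A ∪ B) △ B))' △ (B △ (C ∪ (C ∪ A))) = {4,12}
|(A △ ((A ∪ B) △ B))' △ (B △ (C ∪ (C ∪ A)))| = 2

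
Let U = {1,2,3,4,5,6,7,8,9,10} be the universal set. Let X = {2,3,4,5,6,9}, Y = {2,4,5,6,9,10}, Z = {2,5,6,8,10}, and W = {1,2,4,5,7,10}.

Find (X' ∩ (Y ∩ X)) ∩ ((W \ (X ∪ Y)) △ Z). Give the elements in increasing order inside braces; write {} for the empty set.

X' = {1,7,8,10}
Y ∩ X = {2,4,5,6,9}
X' ∩ (Y ∩ X) = {}
X ∪ Y = {2,3,4,5,6,9,10}
W \ (X ∪ Y) = {1,7}
(W \ (X ∪ Y)) △ Z = {1,2,5,6,7,8,10}
(X' ∩ (Y ∩ X)) ∩ ((W \ (X ∪ Y)) △ Z) = {}

{}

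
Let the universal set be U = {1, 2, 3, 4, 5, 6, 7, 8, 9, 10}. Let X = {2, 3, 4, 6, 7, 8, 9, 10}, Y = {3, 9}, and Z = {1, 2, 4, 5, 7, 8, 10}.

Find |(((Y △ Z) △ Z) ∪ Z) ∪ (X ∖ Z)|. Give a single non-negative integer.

Y △ Z = {1, 2, 3, 4, 5, 7, 8, 9, 10}
(Y △ Z) △ Z = {3, 9}
((Y △ Z) △ Z) ∪ Z = {1, 2, 3, 4, 5, 7, 8, 9, 10}
X ∖ Z = {3, 6, 9}
(((Y △ Z) △ Z) ∪ Z) ∪ (X ∖ Z) = {1, 2, 3, 4, 5, 6, 7, 8, 9, 10}
|(((Y △ Z) △ Z) ∪ Z) ∪ (X ∖ Z)| = 10

10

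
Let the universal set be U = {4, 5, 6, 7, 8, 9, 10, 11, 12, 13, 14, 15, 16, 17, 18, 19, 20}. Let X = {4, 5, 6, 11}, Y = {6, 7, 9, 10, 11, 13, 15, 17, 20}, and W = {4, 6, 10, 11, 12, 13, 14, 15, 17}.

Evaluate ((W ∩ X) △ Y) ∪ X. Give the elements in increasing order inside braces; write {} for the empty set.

W ∩ X = {4, 6, 11}
(W ∩ X) △ Y = {4, 7, 9, 10, 13, 15, 17, 20}
((W ∩ X) △ Y) ∪ X = {4, 5, 6, 7, 9, 10, 11, 13, 15, 17, 20}

{4, 5, 6, 7, 9, 10, 11, 13, 15, 17, 20}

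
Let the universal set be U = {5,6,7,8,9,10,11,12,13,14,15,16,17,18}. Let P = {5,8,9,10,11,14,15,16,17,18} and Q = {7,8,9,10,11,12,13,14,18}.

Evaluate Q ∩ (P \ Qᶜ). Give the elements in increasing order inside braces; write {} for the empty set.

Qᶜ = {5,6,15,16,17}
P \ Qᶜ = {8,9,10,11,14,18}
Q ∩ (P \ Qᶜ) = {8,9,10,11,14,18}

{8,9,10,11,14,18}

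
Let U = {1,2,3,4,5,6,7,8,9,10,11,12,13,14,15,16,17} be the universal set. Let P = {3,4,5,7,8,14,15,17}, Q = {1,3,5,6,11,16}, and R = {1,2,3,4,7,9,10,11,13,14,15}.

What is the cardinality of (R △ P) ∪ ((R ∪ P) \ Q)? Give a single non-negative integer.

13

R △ P = {1,2,5,8,9,10,11,13,17}
R ∪ P = {1,2,3,4,5,7,8,9,10,11,13,14,15,17}
(R ∪ P) \ Q = {2,4,7,8,9,10,13,14,15,17}
(R △ P) ∪ ((R ∪ P) \ Q) = {1,2,4,5,7,8,9,10,11,13,14,15,17}
|(R △ P) ∪ ((R ∪ P) \ Q)| = 13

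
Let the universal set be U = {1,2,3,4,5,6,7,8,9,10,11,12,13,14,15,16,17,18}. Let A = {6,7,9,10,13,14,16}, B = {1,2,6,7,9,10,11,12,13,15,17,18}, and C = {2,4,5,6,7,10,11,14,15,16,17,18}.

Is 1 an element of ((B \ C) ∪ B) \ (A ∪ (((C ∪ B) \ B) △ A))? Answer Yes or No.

1 ∈ B and 1 ∉ C, so 1 ∈ B \ C
1 ∈ (B \ C) and 1 ∈ B, so 1 ∈ (B \ C) ∪ B
1 ∉ C and 1 ∈ B, so 1 ∈ C ∪ B
1 ∈ (C ∪ B) and 1 ∈ B, so 1 ∉ (C ∪ B) \ B
1 ∉ ((C ∪ B) \ B) and 1 ∉ A, so 1 ∉ ((C ∪ B) \ B) △ A
1 ∉ A and 1 ∉ (((C ∪ B) \ B) △ A), so 1 ∉ A ∪ (((C ∪ B) \ B) △ A)
1 ∈ ((B \ C) ∪ B) and 1 ∉ (A ∪ (((C ∪ B) \ B) △ A)), so 1 ∈ ((B \ C) ∪ B) \ (A ∪ (((C ∪ B) \ B) △ A))

Yes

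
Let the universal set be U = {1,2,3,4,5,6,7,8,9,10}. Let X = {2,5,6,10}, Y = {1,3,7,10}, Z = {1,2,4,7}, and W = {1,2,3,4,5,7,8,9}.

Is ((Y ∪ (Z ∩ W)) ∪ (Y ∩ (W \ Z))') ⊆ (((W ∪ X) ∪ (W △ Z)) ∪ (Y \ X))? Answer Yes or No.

Yes

Z ∩ W = {1,2,4,7}
Y ∪ (Z ∩ W) = {1,2,3,4,7,10}
W \ Z = {3,5,8,9}
Y ∩ (W \ Z) = {3}
(Y ∩ (W \ Z))' = {1,2,4,5,6,7,8,9,10}
(Y ∪ (Z ∩ W)) ∪ (Y ∩ (W \ Z))' = {1,2,3,4,5,6,7,8,9,10}
W ∪ X = {1,2,3,4,5,6,7,8,9,10}
W △ Z = {3,5,8,9}
(W ∪ X) ∪ (W △ Z) = {1,2,3,4,5,6,7,8,9,10}
Y \ X = {1,3,7}
((W ∪ X) ∪ (W △ Z)) ∪ (Y \ X) = {1,2,3,4,5,6,7,8,9,10}
Every element of {1,2,3,4,5,6,7,8,9,10} is in {1,2,3,4,5,6,7,8,9,10}, so (Y ∪ (Z ∩ W)) ∪ (Y ∩ (W \ Z))' ⊆ ((W ∪ X) ∪ (W △ Z)) ∪ (Y \ X).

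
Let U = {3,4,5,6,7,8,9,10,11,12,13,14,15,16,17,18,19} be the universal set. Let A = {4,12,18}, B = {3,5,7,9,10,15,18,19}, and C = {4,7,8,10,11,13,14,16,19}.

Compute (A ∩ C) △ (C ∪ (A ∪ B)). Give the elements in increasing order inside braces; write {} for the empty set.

{3,5,7,8,9,10,11,12,13,14,15,16,18,19}

A ∩ C = {4}
A ∪ B = {3,4,5,7,9,10,12,15,18,19}
C ∪ (A ∪ B) = {3,4,5,7,8,9,10,11,12,13,14,15,16,18,19}
(A ∩ C) △ (C ∪ (A ∪ B)) = {3,5,7,8,9,10,11,12,13,14,15,16,18,19}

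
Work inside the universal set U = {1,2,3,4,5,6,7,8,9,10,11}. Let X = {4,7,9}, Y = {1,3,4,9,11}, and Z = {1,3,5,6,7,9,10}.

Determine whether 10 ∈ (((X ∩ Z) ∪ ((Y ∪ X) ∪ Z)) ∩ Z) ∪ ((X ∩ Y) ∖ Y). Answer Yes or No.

10 ∉ X and 10 ∈ Z, so 10 ∉ X ∩ Z
10 ∉ Y and 10 ∉ X, so 10 ∉ Y ∪ X
10 ∉ (Y ∪ X) and 10 ∈ Z, so 10 ∈ (Y ∪ X) ∪ Z
10 ∉ (X ∩ Z) and 10 ∈ ((Y ∪ X) ∪ Z), so 10 ∈ (X ∩ Z) ∪ ((Y ∪ X) ∪ Z)
10 ∈ ((X ∩ Z) ∪ ((Y ∪ X) ∪ Z)) and 10 ∈ Z, so 10 ∈ ((X ∩ Z) ∪ ((Y ∪ X) ∪ Z)) ∩ Z
10 ∉ X and 10 ∉ Y, so 10 ∉ X ∩ Y
10 ∉ (X ∩ Y) and 10 ∉ Y, so 10 ∉ (X ∩ Y) ∖ Y
10 ∈ (((X ∩ Z) ∪ ((Y ∪ X) ∪ Z)) ∩ Z) and 10 ∉ ((X ∩ Y) ∖ Y), so 10 ∈ (((X ∩ Z) ∪ ((Y ∪ X) ∪ Z)) ∩ Z) ∪ ((X ∩ Y) ∖ Y)

Yes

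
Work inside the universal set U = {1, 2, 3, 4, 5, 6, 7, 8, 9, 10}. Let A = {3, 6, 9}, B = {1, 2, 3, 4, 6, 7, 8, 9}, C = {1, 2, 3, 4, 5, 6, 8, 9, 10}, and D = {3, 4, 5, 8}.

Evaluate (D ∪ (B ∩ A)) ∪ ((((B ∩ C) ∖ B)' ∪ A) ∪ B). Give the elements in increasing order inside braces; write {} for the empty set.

B ∩ A = {3, 6, 9}
D ∪ (B ∩ A) = {3, 4, 5, 6, 8, 9}
B ∩ C = {1, 2, 3, 4, 6, 8, 9}
(B ∩ C) ∖ B = {}
((B ∩ C) ∖ B)' = {1, 2, 3, 4, 5, 6, 7, 8, 9, 10}
((B ∩ C) ∖ B)' ∪ A = {1, 2, 3, 4, 5, 6, 7, 8, 9, 10}
(((B ∩ C) ∖ B)' ∪ A) ∪ B = {1, 2, 3, 4, 5, 6, 7, 8, 9, 10}
(D ∪ (B ∩ A)) ∪ ((((B ∩ C) ∖ B)' ∪ A) ∪ B) = {1, 2, 3, 4, 5, 6, 7, 8, 9, 10}

{1, 2, 3, 4, 5, 6, 7, 8, 9, 10}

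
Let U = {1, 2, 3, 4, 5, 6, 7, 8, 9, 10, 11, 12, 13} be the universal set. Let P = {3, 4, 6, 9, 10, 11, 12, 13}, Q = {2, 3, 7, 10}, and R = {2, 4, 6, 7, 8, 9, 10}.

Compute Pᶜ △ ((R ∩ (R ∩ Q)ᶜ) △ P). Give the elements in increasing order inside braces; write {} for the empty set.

Pᶜ = {1, 2, 5, 7, 8}
R ∩ Q = {2, 7, 10}
(R ∩ Q)ᶜ = {1, 3, 4, 5, 6, 8, 9, 11, 12, 13}
R ∩ (R ∩ Q)ᶜ = {4, 6, 8, 9}
(R ∩ (R ∩ Q)ᶜ) △ P = {3, 8, 10, 11, 12, 13}
Pᶜ △ ((R ∩ (R ∩ Q)ᶜ) △ P) = {1, 2, 3, 5, 7, 10, 11, 12, 13}

{1, 2, 3, 5, 7, 10, 11, 12, 13}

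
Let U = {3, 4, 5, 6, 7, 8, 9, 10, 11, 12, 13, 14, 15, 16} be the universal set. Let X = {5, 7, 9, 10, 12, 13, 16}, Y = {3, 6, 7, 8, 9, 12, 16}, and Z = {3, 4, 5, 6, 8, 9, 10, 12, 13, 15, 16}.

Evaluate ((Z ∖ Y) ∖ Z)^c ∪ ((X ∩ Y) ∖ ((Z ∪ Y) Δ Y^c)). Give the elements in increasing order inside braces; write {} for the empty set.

Z ∖ Y = {4, 5, 10, 13, 15}
(Z ∖ Y) ∖ Z = {}
((Z ∖ Y) ∖ Z)^c = {3, 4, 5, 6, 7, 8, 9, 10, 11, 12, 13, 14, 15, 16}
X ∩ Y = {7, 9, 12, 16}
Z ∪ Y = {3, 4, 5, 6, 7, 8, 9, 10, 12, 13, 15, 16}
Y^c = {4, 5, 10, 11, 13, 14, 15}
(Z ∪ Y) Δ Y^c = {3, 6, 7, 8, 9, 11, 12, 14, 16}
(X ∩ Y) ∖ ((Z ∪ Y) Δ Y^c) = {}
((Z ∖ Y) ∖ Z)^c ∪ ((X ∩ Y) ∖ ((Z ∪ Y) Δ Y^c)) = {3, 4, 5, 6, 7, 8, 9, 10, 11, 12, 13, 14, 15, 16}

{3, 4, 5, 6, 7, 8, 9, 10, 11, 12, 13, 14, 15, 16}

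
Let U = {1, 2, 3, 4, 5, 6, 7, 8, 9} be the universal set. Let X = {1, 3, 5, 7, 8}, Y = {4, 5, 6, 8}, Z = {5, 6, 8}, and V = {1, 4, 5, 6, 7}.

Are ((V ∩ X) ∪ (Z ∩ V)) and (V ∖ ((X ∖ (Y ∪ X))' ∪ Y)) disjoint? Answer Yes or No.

Yes

V ∩ X = {1, 5, 7}
Z ∩ V = {5, 6}
(V ∩ X) ∪ (Z ∩ V) = {1, 5, 6, 7}
Y ∪ X = {1, 3, 4, 5, 6, 7, 8}
X ∖ (Y ∪ X) = {}
(X ∖ (Y ∪ X))' = {1, 2, 3, 4, 5, 6, 7, 8, 9}
(X ∖ (Y ∪ X))' ∪ Y = {1, 2, 3, 4, 5, 6, 7, 8, 9}
V ∖ ((X ∖ (Y ∪ X))' ∪ Y) = {}
{1, 5, 6, 7} and {} share no elements.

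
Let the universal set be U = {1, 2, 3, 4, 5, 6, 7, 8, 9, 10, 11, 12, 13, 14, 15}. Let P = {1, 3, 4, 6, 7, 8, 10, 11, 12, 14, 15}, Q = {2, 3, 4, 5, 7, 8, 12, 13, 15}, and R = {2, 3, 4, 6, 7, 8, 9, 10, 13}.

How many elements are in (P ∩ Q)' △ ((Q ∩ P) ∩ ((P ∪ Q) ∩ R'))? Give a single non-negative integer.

11

P ∩ Q = {3, 4, 7, 8, 12, 15}
(P ∩ Q)' = {1, 2, 5, 6, 9, 10, 11, 13, 14}
Q ∩ P = {3, 4, 7, 8, 12, 15}
P ∪ Q = {1, 2, 3, 4, 5, 6, 7, 8, 10, 11, 12, 13, 14, 15}
R' = {1, 5, 11, 12, 14, 15}
(P ∪ Q) ∩ R' = {1, 5, 11, 12, 14, 15}
(Q ∩ P) ∩ ((P ∪ Q) ∩ R') = {12, 15}
(P ∩ Q)' △ ((Q ∩ P) ∩ ((P ∪ Q) ∩ R')) = {1, 2, 5, 6, 9, 10, 11, 12, 13, 14, 15}
|(P ∩ Q)' △ ((Q ∩ P) ∩ ((P ∪ Q) ∩ R'))| = 11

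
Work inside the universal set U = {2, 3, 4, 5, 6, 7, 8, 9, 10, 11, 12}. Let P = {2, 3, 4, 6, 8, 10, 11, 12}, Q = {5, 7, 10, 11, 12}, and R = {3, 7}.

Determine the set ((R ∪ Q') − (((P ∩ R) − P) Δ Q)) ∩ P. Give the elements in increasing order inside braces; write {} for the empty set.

Q' = {2, 3, 4, 6, 8, 9}
R ∪ Q' = {2, 3, 4, 6, 7, 8, 9}
P ∩ R = {3}
(P ∩ R) − P = {}
((P ∩ R) − P) Δ Q = {5, 7, 10, 11, 12}
(R ∪ Q') − (((P ∩ R) − P) Δ Q) = {2, 3, 4, 6, 8, 9}
((R ∪ Q') − (((P ∩ R) − P) Δ Q)) ∩ P = {2, 3, 4, 6, 8}

{2, 3, 4, 6, 8}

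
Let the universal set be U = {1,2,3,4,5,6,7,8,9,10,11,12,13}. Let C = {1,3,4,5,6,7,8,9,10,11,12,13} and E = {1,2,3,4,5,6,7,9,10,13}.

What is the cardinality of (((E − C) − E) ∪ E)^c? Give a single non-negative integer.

3

E − C = {2}
(E − C) − E = {}
((E − C) − E) ∪ E = {1,2,3,4,5,6,7,9,10,13}
(((E − C) − E) ∪ E)^c = {8,11,12}
|(((E − C) − E) ∪ E)^c| = 3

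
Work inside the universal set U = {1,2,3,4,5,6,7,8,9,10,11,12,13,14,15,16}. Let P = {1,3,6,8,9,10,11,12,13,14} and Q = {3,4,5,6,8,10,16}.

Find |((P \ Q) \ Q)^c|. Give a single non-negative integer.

10

P \ Q = {1,9,11,12,13,14}
(P \ Q) \ Q = {1,9,11,12,13,14}
((P \ Q) \ Q)^c = {2,3,4,5,6,7,8,10,15,16}
|((P \ Q) \ Q)^c| = 10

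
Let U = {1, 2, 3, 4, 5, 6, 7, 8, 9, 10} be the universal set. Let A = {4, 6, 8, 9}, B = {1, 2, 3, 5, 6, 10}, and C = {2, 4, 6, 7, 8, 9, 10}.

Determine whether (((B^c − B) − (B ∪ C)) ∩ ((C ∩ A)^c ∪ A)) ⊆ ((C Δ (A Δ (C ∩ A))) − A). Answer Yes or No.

Yes

B^c = {4, 7, 8, 9}
B^c − B = {4, 7, 8, 9}
B ∪ C = {1, 2, 3, 4, 5, 6, 7, 8, 9, 10}
(B^c − B) − (B ∪ C) = {}
C ∩ A = {4, 6, 8, 9}
(C ∩ A)^c = {1, 2, 3, 5, 7, 10}
(C ∩ A)^c ∪ A = {1, 2, 3, 4, 5, 6, 7, 8, 9, 10}
((B^c − B) − (B ∪ C)) ∩ ((C ∩ A)^c ∪ A) = {}
A Δ (C ∩ A) = {}
C Δ (A Δ (C ∩ A)) = {2, 4, 6, 7, 8, 9, 10}
(C Δ (A Δ (C ∩ A))) − A = {2, 7, 10}
Every element of {} is in {2, 7, 10}, so ((B^c − B) − (B ∪ C)) ∩ ((C ∩ A)^c ∪ A) ⊆ (C Δ (A Δ (C ∩ A))) − A.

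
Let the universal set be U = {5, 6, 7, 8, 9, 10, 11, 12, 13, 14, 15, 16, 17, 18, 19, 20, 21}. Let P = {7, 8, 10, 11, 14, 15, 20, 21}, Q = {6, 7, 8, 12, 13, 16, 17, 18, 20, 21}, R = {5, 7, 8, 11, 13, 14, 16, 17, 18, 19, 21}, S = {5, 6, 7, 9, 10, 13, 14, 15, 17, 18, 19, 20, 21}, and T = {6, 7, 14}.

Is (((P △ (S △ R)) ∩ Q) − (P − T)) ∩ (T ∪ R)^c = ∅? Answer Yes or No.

Yes

S △ R = {6, 8, 9, 10, 11, 15, 16, 20}
P △ (S △ R) = {6, 7, 9, 14, 16, 21}
(P △ (S △ R)) ∩ Q = {6, 7, 16, 21}
P − T = {8, 10, 11, 15, 20, 21}
((P △ (S △ R)) ∩ Q) − (P − T) = {6, 7, 16}
T ∪ R = {5, 6, 7, 8, 11, 13, 14, 16, 17, 18, 19, 21}
(T ∪ R)^c = {9, 10, 12, 15, 20}
{6, 7, 16} and {9, 10, 12, 15, 20} share no elements.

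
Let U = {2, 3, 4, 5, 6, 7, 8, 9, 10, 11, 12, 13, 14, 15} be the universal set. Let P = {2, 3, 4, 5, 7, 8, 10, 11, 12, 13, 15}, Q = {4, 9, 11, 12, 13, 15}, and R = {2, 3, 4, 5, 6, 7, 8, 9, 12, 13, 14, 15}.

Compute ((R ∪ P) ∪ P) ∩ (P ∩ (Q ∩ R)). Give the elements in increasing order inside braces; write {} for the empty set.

{4, 12, 13, 15}

R ∪ P = {2, 3, 4, 5, 6, 7, 8, 9, 10, 11, 12, 13, 14, 15}
(R ∪ P) ∪ P = {2, 3, 4, 5, 6, 7, 8, 9, 10, 11, 12, 13, 14, 15}
Q ∩ R = {4, 9, 12, 13, 15}
P ∩ (Q ∩ R) = {4, 12, 13, 15}
((R ∪ P) ∪ P) ∩ (P ∩ (Q ∩ R)) = {4, 12, 13, 15}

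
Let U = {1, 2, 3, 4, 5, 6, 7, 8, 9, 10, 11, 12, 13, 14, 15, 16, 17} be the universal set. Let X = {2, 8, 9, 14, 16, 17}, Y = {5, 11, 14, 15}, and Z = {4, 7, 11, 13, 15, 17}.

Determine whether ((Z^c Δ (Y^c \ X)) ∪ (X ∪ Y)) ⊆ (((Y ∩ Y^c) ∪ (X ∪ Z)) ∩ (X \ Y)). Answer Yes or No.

No

Z^c = {1, 2, 3, 5, 6, 8, 9, 10, 12, 14, 16}
Y^c = {1, 2, 3, 4, 6, 7, 8, 9, 10, 12, 13, 16, 17}
Y^c \ X = {1, 3, 4, 6, 7, 10, 12, 13}
Z^c Δ (Y^c \ X) = {2, 4, 5, 7, 8, 9, 13, 14, 16}
X ∪ Y = {2, 5, 8, 9, 11, 14, 15, 16, 17}
(Z^c Δ (Y^c \ X)) ∪ (X ∪ Y) = {2, 4, 5, 7, 8, 9, 11, 13, 14, 15, 16, 17}
Y ∩ Y^c = {}
X ∪ Z = {2, 4, 7, 8, 9, 11, 13, 14, 15, 16, 17}
(Y ∩ Y^c) ∪ (X ∪ Z) = {2, 4, 7, 8, 9, 11, 13, 14, 15, 16, 17}
X \ Y = {2, 8, 9, 16, 17}
((Y ∩ Y^c) ∪ (X ∪ Z)) ∩ (X \ Y) = {2, 8, 9, 16, 17}
4 ∈ (Z^c Δ (Y^c \ X)) ∪ (X ∪ Y) but 4 ∉ ((Y ∩ Y^c) ∪ (X ∪ Z)) ∩ (X \ Y), so the inclusion fails.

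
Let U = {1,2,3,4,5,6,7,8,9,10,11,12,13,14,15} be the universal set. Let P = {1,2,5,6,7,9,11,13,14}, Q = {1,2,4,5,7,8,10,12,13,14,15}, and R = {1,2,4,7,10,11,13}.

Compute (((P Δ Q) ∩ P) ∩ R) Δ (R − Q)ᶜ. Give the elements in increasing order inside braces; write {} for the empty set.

P Δ Q = {4,6,8,9,10,11,12,15}
(P Δ Q) ∩ P = {6,9,11}
((P Δ Q) ∩ P) ∩ R = {11}
R − Q = {11}
(R − Q)ᶜ = {1,2,3,4,5,6,7,8,9,10,12,13,14,15}
(((P Δ Q) ∩ P) ∩ R) Δ (R − Q)ᶜ = {1,2,3,4,5,6,7,8,9,10,11,12,13,14,15}

{1,2,3,4,5,6,7,8,9,10,11,12,13,14,15}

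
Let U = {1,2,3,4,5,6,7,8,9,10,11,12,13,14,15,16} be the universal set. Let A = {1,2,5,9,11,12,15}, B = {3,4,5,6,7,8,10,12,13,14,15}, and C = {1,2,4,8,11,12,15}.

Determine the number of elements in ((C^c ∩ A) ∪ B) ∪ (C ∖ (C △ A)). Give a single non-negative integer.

C^c = {3,5,6,7,9,10,13,14,16}
C^c ∩ A = {5,9}
(C^c ∩ A) ∪ B = {3,4,5,6,7,8,9,10,12,13,14,15}
C △ A = {4,5,8,9}
C ∖ (C △ A) = {1,2,11,12,15}
((C^c ∩ A) ∪ B) ∪ (C ∖ (C △ A)) = {1,2,3,4,5,6,7,8,9,10,11,12,13,14,15}
|((C^c ∩ A) ∪ B) ∪ (C ∖ (C △ A))| = 15

15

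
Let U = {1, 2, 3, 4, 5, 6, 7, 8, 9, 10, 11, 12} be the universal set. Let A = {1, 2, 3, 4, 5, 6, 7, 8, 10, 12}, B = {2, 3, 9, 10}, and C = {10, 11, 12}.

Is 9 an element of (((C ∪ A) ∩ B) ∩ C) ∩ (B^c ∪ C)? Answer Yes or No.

9 ∉ C and 9 ∉ A, so 9 ∉ C ∪ A
9 ∉ (C ∪ A) and 9 ∈ B, so 9 ∉ (C ∪ A) ∩ B
9 ∉ ((C ∪ A) ∩ B) and 9 ∉ C, so 9 ∉ ((C ∪ A) ∩ B) ∩ C
9 ∈ B, so 9 ∉ B^c
9 ∉ B^c and 9 ∉ C, so 9 ∉ B^c ∪ C
9 ∉ (((C ∪ A) ∩ B) ∩ C) and 9 ∉ (B^c ∪ C), so 9 ∉ (((C ∪ A) ∩ B) ∩ C) ∩ (B^c ∪ C)

No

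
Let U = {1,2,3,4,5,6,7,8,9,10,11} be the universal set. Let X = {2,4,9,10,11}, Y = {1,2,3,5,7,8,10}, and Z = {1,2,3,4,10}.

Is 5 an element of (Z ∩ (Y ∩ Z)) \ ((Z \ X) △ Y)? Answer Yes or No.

5 ∈ Y and 5 ∉ Z, so 5 ∉ Y ∩ Z
5 ∉ Z and 5 ∉ (Y ∩ Z), so 5 ∉ Z ∩ (Y ∩ Z)
5 ∉ Z and 5 ∉ X, so 5 ∉ Z \ X
5 ∉ (Z \ X) and 5 ∈ Y, so 5 ∈ (Z \ X) △ Y
5 ∉ (Z ∩ (Y ∩ Z)) and 5 ∈ ((Z \ X) △ Y), so 5 ∉ (Z ∩ (Y ∩ Z)) \ ((Z \ X) △ Y)

No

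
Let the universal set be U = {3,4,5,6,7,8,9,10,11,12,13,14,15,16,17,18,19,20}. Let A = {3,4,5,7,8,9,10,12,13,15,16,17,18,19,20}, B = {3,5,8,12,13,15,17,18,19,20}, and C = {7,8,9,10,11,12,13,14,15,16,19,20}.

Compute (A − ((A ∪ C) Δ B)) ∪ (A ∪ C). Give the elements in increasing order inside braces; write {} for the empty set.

{3,4,5,7,8,9,10,11,12,13,14,15,16,17,18,19,20}

A ∪ C = {3,4,5,7,8,9,10,11,12,13,14,15,16,17,18,19,20}
(A ∪ C) Δ B = {4,7,9,10,11,14,16}
A − ((A ∪ C) Δ B) = {3,5,8,12,13,15,17,18,19,20}
(A − ((A ∪ C) Δ B)) ∪ (A ∪ C) = {3,4,5,7,8,9,10,11,12,13,14,15,16,17,18,19,20}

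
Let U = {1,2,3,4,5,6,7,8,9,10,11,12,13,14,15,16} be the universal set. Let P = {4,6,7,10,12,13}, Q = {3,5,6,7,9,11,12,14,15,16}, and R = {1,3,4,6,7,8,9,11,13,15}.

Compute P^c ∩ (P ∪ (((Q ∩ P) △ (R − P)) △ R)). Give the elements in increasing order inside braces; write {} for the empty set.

{}

P^c = {1,2,3,5,8,9,11,14,15,16}
Q ∩ P = {6,7,12}
R − P = {1,3,8,9,11,15}
(Q ∩ P) △ (R − P) = {1,3,6,7,8,9,11,12,15}
((Q ∩ P) △ (R − P)) △ R = {4,12,13}
P ∪ (((Q ∩ P) △ (R − P)) △ R) = {4,6,7,10,12,13}
P^c ∩ (P ∪ (((Q ∩ P) △ (R − P)) △ R)) = {}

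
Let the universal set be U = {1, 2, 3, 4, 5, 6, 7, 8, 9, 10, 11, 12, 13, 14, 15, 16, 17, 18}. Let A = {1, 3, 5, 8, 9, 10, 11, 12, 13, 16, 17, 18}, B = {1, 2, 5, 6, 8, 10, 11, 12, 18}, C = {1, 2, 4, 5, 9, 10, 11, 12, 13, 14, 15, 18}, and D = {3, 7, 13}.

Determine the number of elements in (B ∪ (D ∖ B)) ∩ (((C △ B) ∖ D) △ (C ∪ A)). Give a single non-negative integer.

D ∖ B = {3, 7, 13}
B ∪ (D ∖ B) = {1, 2, 3, 5, 6, 7, 8, 10, 11, 12, 13, 18}
C △ B = {4, 6, 8, 9, 13, 14, 15}
(C △ B) ∖ D = {4, 6, 8, 9, 14, 15}
C ∪ A = {1, 2, 3, 4, 5, 8, 9, 10, 11, 12, 13, 14, 15, 16, 17, 18}
((C △ B) ∖ D) △ (C ∪ A) = {1, 2, 3, 5, 6, 10, 11, 12, 13, 16, 17, 18}
(B ∪ (D ∖ B)) ∩ (((C △ B) ∖ D) △ (C ∪ A)) = {1, 2, 3, 5, 6, 10, 11, 12, 13, 18}
|(B ∪ (D ∖ B)) ∩ (((C △ B) ∖ D) △ (C ∪ A))| = 10

10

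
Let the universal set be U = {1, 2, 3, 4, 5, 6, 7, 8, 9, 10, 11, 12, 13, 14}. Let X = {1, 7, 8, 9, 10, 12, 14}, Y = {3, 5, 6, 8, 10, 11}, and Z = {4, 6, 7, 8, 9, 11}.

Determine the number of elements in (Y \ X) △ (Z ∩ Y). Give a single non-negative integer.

Y \ X = {3, 5, 6, 11}
Z ∩ Y = {6, 8, 11}
(Y \ X) △ (Z ∩ Y) = {3, 5, 8}
|(Y \ X) △ (Z ∩ Y)| = 3

3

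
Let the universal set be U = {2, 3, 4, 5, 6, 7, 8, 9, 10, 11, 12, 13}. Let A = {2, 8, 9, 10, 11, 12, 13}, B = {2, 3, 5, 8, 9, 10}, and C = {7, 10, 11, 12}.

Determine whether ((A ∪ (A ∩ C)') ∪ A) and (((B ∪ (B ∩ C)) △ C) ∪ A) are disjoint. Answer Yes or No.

A ∩ C = {10, 11, 12}
(A ∩ C)' = {2, 3, 4, 5, 6, 7, 8, 9, 13}
A ∪ (A ∩ C)' = {2, 3, 4, 5, 6, 7, 8, 9, 10, 11, 12, 13}
(A ∪ (A ∩ C)') ∪ A = {2, 3, 4, 5, 6, 7, 8, 9, 10, 11, 12, 13}
B ∩ C = {10}
B ∪ (B ∩ C) = {2, 3, 5, 8, 9, 10}
(B ∪ (B ∩ C)) △ C = {2, 3, 5, 7, 8, 9, 11, 12}
((B ∪ (B ∩ C)) △ C) ∪ A = {2, 3, 5, 7, 8, 9, 10, 11, 12, 13}
2 lies in both, so they are not disjoint.

No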